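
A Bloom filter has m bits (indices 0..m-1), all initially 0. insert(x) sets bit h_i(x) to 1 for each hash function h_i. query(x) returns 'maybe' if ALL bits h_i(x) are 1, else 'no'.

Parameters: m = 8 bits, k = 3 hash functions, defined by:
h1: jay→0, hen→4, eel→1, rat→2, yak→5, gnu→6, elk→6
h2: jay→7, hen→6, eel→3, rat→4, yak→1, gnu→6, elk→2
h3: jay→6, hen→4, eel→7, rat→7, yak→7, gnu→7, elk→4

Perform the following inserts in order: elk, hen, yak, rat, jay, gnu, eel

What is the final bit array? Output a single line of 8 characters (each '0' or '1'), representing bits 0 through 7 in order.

Answer: 11111111

Derivation:
Start: bits=00000000
After insert 'elk': sets bits 2 4 6 -> bits=00101010
After insert 'hen': sets bits 4 6 -> bits=00101010
After insert 'yak': sets bits 1 5 7 -> bits=01101111
After insert 'rat': sets bits 2 4 7 -> bits=01101111
After insert 'jay': sets bits 0 6 7 -> bits=11101111
After insert 'gnu': sets bits 6 7 -> bits=11101111
After insert 'eel': sets bits 1 3 7 -> bits=11111111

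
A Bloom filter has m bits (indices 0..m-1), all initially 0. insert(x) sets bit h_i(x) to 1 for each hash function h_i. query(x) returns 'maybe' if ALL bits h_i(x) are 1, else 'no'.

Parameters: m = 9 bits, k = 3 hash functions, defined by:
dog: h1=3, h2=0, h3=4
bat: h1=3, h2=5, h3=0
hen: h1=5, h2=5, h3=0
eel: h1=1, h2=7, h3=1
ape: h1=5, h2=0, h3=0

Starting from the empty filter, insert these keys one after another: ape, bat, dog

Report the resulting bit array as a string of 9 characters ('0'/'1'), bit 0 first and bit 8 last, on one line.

Start: bits=000000000
After insert 'ape': sets bits 0 5 -> bits=100001000
After insert 'bat': sets bits 0 3 5 -> bits=100101000
After insert 'dog': sets bits 0 3 4 -> bits=100111000

Answer: 100111000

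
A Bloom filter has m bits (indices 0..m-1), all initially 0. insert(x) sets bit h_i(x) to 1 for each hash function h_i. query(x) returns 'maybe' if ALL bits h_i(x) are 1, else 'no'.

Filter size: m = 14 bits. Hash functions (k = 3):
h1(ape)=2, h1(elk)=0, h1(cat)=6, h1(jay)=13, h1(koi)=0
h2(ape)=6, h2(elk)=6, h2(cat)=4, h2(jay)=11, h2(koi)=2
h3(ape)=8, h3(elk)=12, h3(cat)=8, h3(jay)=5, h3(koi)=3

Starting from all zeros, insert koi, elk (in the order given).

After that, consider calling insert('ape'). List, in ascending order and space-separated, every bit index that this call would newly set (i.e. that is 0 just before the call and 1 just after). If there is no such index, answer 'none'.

Answer: 8

Derivation:
Start: bits=00000000000000
After insert 'koi': sets bits 0 2 3 -> bits=10110000000000
After insert 'elk': sets bits 0 6 12 -> bits=10110010000010
insert 'ape' would touch bits 2 6 8; currently bit2=1, bit6=1, bit8=0
Bits that are 0 among those (would change 0->1): 8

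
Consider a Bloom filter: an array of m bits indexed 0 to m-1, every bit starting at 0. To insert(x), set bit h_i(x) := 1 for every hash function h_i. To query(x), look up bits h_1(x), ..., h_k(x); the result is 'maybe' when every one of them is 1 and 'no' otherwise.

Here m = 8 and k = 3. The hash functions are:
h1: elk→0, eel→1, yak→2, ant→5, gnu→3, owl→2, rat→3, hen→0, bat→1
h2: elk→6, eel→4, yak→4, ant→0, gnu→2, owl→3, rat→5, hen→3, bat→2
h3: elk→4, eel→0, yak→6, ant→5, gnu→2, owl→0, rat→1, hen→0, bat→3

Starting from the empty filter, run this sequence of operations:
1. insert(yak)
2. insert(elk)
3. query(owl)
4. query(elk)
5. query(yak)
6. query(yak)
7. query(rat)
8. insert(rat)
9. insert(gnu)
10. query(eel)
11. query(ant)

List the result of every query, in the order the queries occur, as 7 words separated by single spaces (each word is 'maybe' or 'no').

Start: bits=00000000
Op 1: insert yak -> sets bits 2 4 6 -> bits=00101010
Op 2: insert elk -> sets bits 0 4 6 -> bits=10101010
Op 3: query owl -> checks bit0=1, bit2=1, bit3=0 (has a 0) -> no
Op 4: query elk -> checks bit0=1, bit4=1, bit6=1 (all 1) -> maybe
Op 5: query yak -> checks bit2=1, bit4=1, bit6=1 (all 1) -> maybe
Op 6: query yak -> checks bit2=1, bit4=1, bit6=1 (all 1) -> maybe
Op 7: query rat -> checks bit1=0, bit3=0, bit5=0 (has a 0) -> no
Op 8: insert rat -> sets bits 1 3 5 -> bits=11111110
Op 9: insert gnu -> sets bits 2 3 -> bits=11111110
Op 10: query eel -> checks bit0=1, bit1=1, bit4=1 (all 1) -> maybe
Op 11: query ant -> checks bit0=1, bit5=1 (all 1) -> maybe
Query results in order: no maybe maybe maybe no maybe maybe

Answer: no maybe maybe maybe no maybe maybe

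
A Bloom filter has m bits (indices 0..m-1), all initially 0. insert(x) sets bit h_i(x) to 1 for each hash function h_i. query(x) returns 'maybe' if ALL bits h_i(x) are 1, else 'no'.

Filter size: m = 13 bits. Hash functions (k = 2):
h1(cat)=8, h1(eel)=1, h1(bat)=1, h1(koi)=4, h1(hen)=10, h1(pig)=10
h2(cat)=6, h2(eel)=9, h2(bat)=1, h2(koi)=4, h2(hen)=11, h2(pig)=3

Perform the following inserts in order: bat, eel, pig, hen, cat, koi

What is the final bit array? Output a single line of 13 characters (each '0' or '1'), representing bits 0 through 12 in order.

Answer: 0101101011110

Derivation:
Start: bits=0000000000000
After insert 'bat': sets bits 1 -> bits=0100000000000
After insert 'eel': sets bits 1 9 -> bits=0100000001000
After insert 'pig': sets bits 3 10 -> bits=0101000001100
After insert 'hen': sets bits 10 11 -> bits=0101000001110
After insert 'cat': sets bits 6 8 -> bits=0101001011110
After insert 'koi': sets bits 4 -> bits=0101101011110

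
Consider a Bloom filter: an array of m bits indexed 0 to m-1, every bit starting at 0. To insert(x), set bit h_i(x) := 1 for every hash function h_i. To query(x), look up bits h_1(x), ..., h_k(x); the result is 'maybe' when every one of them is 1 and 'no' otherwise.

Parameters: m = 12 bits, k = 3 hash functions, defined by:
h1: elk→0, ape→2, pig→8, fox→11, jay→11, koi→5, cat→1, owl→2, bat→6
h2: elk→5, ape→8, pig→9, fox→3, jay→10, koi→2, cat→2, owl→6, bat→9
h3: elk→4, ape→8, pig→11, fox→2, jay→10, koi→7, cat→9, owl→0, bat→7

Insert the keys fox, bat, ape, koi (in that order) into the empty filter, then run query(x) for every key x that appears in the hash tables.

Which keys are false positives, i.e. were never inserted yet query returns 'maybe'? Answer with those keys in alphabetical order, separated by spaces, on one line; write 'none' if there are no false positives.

Start: bits=000000000000
After insert 'fox': sets bits 2 3 11 -> bits=001100000001
After insert 'bat': sets bits 6 7 9 -> bits=001100110101
After insert 'ape': sets bits 2 8 -> bits=001100111101
After insert 'koi': sets bits 2 5 7 -> bits=001101111101
Not inserted: cat elk jay owl pig — query each against bits=001101111101:
query cat: checks bit1=0, bit2=1, bit9=1 (has a 0) -> no => not a false positive
query elk: checks bit0=0, bit4=0, bit5=1 (has a 0) -> no => not a false positive
query jay: checks bit10=0, bit11=1 (has a 0) -> no => not a false positive
query owl: checks bit0=0, bit2=1, bit6=1 (has a 0) -> no => not a false positive
query pig: checks bit8=1, bit9=1, bit11=1 (all 1) -> maybe => FALSE POSITIVE
False positives (alphabetical): pig

Answer: pig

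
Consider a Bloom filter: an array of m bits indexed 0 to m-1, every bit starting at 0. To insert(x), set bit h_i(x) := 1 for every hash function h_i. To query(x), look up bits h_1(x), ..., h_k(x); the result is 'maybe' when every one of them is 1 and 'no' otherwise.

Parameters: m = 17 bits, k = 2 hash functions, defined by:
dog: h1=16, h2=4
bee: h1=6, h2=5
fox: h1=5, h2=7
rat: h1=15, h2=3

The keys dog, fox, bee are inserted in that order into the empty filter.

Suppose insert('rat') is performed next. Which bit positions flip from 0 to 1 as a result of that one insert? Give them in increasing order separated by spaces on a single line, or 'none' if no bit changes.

Start: bits=00000000000000000
After insert 'dog': sets bits 4 16 -> bits=00001000000000001
After insert 'fox': sets bits 5 7 -> bits=00001101000000001
After insert 'bee': sets bits 5 6 -> bits=00001111000000001
insert 'rat' would touch bits 3 15; currently bit3=0, bit15=0
Bits that are 0 among those (would change 0->1): 3 15

Answer: 3 15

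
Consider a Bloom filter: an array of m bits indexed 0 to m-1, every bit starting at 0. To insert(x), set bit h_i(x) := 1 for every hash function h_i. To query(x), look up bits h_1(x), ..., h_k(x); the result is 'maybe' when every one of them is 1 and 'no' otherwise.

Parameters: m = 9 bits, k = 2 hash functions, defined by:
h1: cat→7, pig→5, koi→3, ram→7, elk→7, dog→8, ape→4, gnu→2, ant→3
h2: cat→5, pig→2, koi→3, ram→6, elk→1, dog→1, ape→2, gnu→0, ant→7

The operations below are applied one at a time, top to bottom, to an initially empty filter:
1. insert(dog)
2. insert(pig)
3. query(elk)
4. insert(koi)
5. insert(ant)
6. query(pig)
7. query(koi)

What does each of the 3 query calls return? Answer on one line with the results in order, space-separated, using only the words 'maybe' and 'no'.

Answer: no maybe maybe

Derivation:
Start: bits=000000000
Op 1: insert dog -> sets bits 1 8 -> bits=010000001
Op 2: insert pig -> sets bits 2 5 -> bits=011001001
Op 3: query elk -> checks bit1=1, bit7=0 (has a 0) -> no
Op 4: insert koi -> sets bits 3 -> bits=011101001
Op 5: insert ant -> sets bits 3 7 -> bits=011101011
Op 6: query pig -> checks bit2=1, bit5=1 (all 1) -> maybe
Op 7: query koi -> checks bit3=1 (all 1) -> maybe
Query results in order: no maybe maybe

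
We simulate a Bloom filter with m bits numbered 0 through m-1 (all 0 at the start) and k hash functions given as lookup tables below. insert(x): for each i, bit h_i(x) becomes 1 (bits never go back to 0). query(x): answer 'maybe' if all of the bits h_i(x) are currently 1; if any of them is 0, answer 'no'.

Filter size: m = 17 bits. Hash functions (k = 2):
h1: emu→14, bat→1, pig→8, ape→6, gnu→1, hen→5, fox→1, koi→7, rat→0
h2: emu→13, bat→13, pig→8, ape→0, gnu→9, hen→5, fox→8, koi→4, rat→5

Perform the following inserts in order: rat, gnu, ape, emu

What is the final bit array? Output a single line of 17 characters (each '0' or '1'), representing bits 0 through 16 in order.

Answer: 11000110010001100

Derivation:
Start: bits=00000000000000000
After insert 'rat': sets bits 0 5 -> bits=10000100000000000
After insert 'gnu': sets bits 1 9 -> bits=11000100010000000
After insert 'ape': sets bits 0 6 -> bits=11000110010000000
After insert 'emu': sets bits 13 14 -> bits=11000110010001100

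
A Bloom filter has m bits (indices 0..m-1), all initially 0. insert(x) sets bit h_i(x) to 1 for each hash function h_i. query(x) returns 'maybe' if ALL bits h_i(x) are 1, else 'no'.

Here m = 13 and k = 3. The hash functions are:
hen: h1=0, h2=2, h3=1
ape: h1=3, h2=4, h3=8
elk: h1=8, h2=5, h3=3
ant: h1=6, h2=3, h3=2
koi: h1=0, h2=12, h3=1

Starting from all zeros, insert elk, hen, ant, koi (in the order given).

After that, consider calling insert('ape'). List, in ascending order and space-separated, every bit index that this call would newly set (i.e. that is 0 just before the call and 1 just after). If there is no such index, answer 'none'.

Answer: 4

Derivation:
Start: bits=0000000000000
After insert 'elk': sets bits 3 5 8 -> bits=0001010010000
After insert 'hen': sets bits 0 1 2 -> bits=1111010010000
After insert 'ant': sets bits 2 3 6 -> bits=1111011010000
After insert 'koi': sets bits 0 1 12 -> bits=1111011010001
insert 'ape' would touch bits 3 4 8; currently bit3=1, bit4=0, bit8=1
Bits that are 0 among those (would change 0->1): 4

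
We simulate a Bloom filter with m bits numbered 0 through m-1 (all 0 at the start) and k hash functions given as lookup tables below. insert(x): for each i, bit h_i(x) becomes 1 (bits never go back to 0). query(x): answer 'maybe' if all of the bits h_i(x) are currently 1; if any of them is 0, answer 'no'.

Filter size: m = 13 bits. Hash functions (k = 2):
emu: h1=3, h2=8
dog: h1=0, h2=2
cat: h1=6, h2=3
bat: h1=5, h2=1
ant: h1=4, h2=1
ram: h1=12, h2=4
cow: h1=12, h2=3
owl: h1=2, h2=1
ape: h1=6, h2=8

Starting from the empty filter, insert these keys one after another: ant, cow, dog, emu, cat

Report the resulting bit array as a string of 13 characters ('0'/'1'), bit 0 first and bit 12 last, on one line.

Answer: 1111101010001

Derivation:
Start: bits=0000000000000
After insert 'ant': sets bits 1 4 -> bits=0100100000000
After insert 'cow': sets bits 3 12 -> bits=0101100000001
After insert 'dog': sets bits 0 2 -> bits=1111100000001
After insert 'emu': sets bits 3 8 -> bits=1111100010001
After insert 'cat': sets bits 3 6 -> bits=1111101010001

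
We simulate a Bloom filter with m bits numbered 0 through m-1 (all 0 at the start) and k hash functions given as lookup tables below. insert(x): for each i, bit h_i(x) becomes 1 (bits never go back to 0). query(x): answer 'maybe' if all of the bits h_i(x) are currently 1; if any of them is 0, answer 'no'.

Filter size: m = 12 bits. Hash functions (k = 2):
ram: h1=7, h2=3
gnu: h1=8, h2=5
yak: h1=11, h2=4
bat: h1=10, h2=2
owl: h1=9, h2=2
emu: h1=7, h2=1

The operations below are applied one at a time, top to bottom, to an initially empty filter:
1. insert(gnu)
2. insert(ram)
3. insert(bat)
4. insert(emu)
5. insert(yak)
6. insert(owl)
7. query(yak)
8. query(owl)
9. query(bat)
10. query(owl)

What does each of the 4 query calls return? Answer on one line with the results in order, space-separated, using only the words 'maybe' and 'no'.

Answer: maybe maybe maybe maybe

Derivation:
Start: bits=000000000000
Op 1: insert gnu -> sets bits 5 8 -> bits=000001001000
Op 2: insert ram -> sets bits 3 7 -> bits=000101011000
Op 3: insert bat -> sets bits 2 10 -> bits=001101011010
Op 4: insert emu -> sets bits 1 7 -> bits=011101011010
Op 5: insert yak -> sets bits 4 11 -> bits=011111011011
Op 6: insert owl -> sets bits 2 9 -> bits=011111011111
Op 7: query yak -> checks bit4=1, bit11=1 (all 1) -> maybe
Op 8: query owl -> checks bit2=1, bit9=1 (all 1) -> maybe
Op 9: query bat -> checks bit2=1, bit10=1 (all 1) -> maybe
Op 10: query owl -> checks bit2=1, bit9=1 (all 1) -> maybe
Query results in order: maybe maybe maybe maybe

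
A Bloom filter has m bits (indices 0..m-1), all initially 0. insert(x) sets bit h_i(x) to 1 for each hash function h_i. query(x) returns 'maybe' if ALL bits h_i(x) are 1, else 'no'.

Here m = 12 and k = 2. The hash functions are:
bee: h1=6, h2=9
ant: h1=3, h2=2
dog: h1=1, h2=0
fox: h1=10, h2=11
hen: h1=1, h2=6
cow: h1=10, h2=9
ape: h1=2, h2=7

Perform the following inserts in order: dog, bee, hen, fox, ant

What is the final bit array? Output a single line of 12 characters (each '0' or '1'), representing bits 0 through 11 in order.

Start: bits=000000000000
After insert 'dog': sets bits 0 1 -> bits=110000000000
After insert 'bee': sets bits 6 9 -> bits=110000100100
After insert 'hen': sets bits 1 6 -> bits=110000100100
After insert 'fox': sets bits 10 11 -> bits=110000100111
After insert 'ant': sets bits 2 3 -> bits=111100100111

Answer: 111100100111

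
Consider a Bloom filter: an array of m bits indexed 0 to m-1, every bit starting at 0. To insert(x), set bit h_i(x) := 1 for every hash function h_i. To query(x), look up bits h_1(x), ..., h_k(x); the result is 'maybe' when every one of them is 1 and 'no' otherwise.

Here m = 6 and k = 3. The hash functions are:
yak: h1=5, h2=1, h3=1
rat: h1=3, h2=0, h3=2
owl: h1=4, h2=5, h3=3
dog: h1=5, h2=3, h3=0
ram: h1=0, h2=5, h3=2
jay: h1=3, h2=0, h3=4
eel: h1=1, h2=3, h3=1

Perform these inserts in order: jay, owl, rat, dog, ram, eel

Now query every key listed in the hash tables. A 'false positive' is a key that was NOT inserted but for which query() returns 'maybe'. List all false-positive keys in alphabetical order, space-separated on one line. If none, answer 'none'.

Start: bits=000000
After insert 'jay': sets bits 0 3 4 -> bits=100110
After insert 'owl': sets bits 3 4 5 -> bits=100111
After insert 'rat': sets bits 0 2 3 -> bits=101111
After insert 'dog': sets bits 0 3 5 -> bits=101111
After insert 'ram': sets bits 0 2 5 -> bits=101111
After insert 'eel': sets bits 1 3 -> bits=111111
Not inserted: yak — query each against bits=111111:
query yak: checks bit1=1, bit5=1 (all 1) -> maybe => FALSE POSITIVE
False positives (alphabetical): yak

Answer: yak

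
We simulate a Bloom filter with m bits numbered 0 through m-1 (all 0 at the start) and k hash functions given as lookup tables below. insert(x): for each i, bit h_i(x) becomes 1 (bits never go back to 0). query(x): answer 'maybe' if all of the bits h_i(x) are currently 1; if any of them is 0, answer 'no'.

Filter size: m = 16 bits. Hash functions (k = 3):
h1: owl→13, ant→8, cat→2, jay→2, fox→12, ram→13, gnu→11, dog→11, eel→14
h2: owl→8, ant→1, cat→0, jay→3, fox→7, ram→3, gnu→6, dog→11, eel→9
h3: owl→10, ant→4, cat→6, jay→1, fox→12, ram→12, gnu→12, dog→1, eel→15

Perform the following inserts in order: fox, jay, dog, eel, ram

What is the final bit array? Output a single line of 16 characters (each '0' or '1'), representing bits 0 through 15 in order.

Start: bits=0000000000000000
After insert 'fox': sets bits 7 12 -> bits=0000000100001000
After insert 'jay': sets bits 1 2 3 -> bits=0111000100001000
After insert 'dog': sets bits 1 11 -> bits=0111000100011000
After insert 'eel': sets bits 9 14 15 -> bits=0111000101011011
After insert 'ram': sets bits 3 12 13 -> bits=0111000101011111

Answer: 0111000101011111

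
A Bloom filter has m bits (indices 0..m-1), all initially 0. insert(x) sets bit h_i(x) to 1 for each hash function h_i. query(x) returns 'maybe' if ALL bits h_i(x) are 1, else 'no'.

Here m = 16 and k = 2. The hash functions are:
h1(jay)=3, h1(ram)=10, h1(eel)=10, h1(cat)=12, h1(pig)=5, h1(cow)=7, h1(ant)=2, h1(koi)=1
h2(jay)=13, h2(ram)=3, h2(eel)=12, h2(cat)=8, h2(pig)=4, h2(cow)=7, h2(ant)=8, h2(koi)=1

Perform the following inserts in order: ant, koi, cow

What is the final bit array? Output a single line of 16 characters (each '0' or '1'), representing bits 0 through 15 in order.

Start: bits=0000000000000000
After insert 'ant': sets bits 2 8 -> bits=0010000010000000
After insert 'koi': sets bits 1 -> bits=0110000010000000
After insert 'cow': sets bits 7 -> bits=0110000110000000

Answer: 0110000110000000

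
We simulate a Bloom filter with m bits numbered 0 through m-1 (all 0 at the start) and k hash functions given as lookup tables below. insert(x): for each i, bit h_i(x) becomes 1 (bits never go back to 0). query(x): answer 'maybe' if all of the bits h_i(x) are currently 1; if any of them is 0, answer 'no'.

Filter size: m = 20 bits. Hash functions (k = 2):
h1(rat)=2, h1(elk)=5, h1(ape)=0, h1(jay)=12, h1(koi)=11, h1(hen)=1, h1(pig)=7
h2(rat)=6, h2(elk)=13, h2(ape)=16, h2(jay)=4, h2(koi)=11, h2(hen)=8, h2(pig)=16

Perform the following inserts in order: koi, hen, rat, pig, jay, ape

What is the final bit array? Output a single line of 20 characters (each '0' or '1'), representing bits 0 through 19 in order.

Start: bits=00000000000000000000
After insert 'koi': sets bits 11 -> bits=00000000000100000000
After insert 'hen': sets bits 1 8 -> bits=01000000100100000000
After insert 'rat': sets bits 2 6 -> bits=01100010100100000000
After insert 'pig': sets bits 7 16 -> bits=01100011100100001000
After insert 'jay': sets bits 4 12 -> bits=01101011100110001000
After insert 'ape': sets bits 0 16 -> bits=11101011100110001000

Answer: 11101011100110001000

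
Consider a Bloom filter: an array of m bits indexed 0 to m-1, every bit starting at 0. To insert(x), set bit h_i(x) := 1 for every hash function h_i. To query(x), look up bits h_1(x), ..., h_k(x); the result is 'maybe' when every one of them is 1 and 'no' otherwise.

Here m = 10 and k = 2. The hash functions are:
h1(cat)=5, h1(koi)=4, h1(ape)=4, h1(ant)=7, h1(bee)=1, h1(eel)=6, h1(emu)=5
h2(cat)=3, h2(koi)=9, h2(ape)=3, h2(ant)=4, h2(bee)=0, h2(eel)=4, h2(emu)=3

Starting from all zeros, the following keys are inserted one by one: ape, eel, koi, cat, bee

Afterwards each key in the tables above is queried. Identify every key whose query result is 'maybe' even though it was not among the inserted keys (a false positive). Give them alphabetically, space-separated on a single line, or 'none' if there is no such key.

Start: bits=0000000000
After insert 'ape': sets bits 3 4 -> bits=0001100000
After insert 'eel': sets bits 4 6 -> bits=0001101000
After insert 'koi': sets bits 4 9 -> bits=0001101001
After insert 'cat': sets bits 3 5 -> bits=0001111001
After insert 'bee': sets bits 0 1 -> bits=1101111001
Not inserted: ant emu — query each against bits=1101111001:
query ant: checks bit4=1, bit7=0 (has a 0) -> no => not a false positive
query emu: checks bit3=1, bit5=1 (all 1) -> maybe => FALSE POSITIVE
False positives (alphabetical): emu

Answer: emu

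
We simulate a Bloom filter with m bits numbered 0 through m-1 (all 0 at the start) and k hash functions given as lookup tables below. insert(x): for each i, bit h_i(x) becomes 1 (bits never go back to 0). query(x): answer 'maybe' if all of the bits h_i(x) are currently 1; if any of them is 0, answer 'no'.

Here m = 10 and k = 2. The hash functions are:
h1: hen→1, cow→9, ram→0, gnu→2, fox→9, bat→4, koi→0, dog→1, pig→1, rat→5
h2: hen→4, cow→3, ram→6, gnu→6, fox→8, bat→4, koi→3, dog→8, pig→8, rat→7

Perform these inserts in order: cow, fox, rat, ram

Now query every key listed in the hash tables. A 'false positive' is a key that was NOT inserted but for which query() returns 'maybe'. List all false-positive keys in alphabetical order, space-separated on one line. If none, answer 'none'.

Start: bits=0000000000
After insert 'cow': sets bits 3 9 -> bits=0001000001
After insert 'fox': sets bits 8 9 -> bits=0001000011
After insert 'rat': sets bits 5 7 -> bits=0001010111
After insert 'ram': sets bits 0 6 -> bits=1001011111
Not inserted: bat dog gnu hen koi pig — query each against bits=1001011111:
query bat: checks bit4=0 (has a 0) -> no => not a false positive
query dog: checks bit1=0, bit8=1 (has a 0) -> no => not a false positive
query gnu: checks bit2=0, bit6=1 (has a 0) -> no => not a false positive
query hen: checks bit1=0, bit4=0 (has a 0) -> no => not a false positive
query koi: checks bit0=1, bit3=1 (all 1) -> maybe => FALSE POSITIVE
query pig: checks bit1=0, bit8=1 (has a 0) -> no => not a false positive
False positives (alphabetical): koi

Answer: koi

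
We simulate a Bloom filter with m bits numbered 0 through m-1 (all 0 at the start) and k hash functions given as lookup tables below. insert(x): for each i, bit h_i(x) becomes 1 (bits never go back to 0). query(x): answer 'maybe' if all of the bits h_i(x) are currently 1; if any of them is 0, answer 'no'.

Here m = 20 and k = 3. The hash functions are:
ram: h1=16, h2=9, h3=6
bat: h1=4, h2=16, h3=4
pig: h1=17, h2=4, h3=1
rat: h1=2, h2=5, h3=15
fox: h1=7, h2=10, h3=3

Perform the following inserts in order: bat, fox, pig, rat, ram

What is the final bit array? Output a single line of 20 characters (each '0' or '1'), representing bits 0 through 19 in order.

Start: bits=00000000000000000000
After insert 'bat': sets bits 4 16 -> bits=00001000000000001000
After insert 'fox': sets bits 3 7 10 -> bits=00011001001000001000
After insert 'pig': sets bits 1 4 17 -> bits=01011001001000001100
After insert 'rat': sets bits 2 5 15 -> bits=01111101001000011100
After insert 'ram': sets bits 6 9 16 -> bits=01111111011000011100

Answer: 01111111011000011100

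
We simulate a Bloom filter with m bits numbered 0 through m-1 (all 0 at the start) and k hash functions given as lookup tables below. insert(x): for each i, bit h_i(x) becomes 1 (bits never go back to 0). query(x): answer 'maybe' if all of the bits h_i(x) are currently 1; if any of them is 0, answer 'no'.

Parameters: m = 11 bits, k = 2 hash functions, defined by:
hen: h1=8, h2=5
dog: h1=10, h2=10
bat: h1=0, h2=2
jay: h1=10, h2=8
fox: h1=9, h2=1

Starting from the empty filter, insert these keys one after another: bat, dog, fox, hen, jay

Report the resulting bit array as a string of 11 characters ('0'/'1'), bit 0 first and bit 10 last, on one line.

Answer: 11100100111

Derivation:
Start: bits=00000000000
After insert 'bat': sets bits 0 2 -> bits=10100000000
After insert 'dog': sets bits 10 -> bits=10100000001
After insert 'fox': sets bits 1 9 -> bits=11100000011
After insert 'hen': sets bits 5 8 -> bits=11100100111
After insert 'jay': sets bits 8 10 -> bits=11100100111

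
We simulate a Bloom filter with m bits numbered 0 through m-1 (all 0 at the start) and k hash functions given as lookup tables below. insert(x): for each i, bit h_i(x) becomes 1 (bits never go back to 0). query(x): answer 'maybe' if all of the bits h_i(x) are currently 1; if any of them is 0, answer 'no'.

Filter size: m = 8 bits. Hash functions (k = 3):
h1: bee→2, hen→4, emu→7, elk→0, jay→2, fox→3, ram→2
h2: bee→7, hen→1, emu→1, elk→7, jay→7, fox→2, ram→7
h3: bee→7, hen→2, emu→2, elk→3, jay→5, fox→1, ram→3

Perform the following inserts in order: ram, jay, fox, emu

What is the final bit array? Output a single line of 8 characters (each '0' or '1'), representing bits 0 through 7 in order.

Answer: 01110101

Derivation:
Start: bits=00000000
After insert 'ram': sets bits 2 3 7 -> bits=00110001
After insert 'jay': sets bits 2 5 7 -> bits=00110101
After insert 'fox': sets bits 1 2 3 -> bits=01110101
After insert 'emu': sets bits 1 2 7 -> bits=01110101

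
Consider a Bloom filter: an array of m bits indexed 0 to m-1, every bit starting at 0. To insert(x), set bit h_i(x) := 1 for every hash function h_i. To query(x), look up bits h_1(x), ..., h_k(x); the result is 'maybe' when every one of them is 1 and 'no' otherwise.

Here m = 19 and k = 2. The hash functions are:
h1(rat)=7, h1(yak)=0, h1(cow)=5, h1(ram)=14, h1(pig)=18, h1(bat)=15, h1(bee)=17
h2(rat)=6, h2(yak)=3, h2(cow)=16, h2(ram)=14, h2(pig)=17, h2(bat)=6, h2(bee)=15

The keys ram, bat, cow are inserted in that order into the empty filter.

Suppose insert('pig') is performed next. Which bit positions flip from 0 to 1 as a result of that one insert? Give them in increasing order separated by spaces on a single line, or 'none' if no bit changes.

Start: bits=0000000000000000000
After insert 'ram': sets bits 14 -> bits=0000000000000010000
After insert 'bat': sets bits 6 15 -> bits=0000001000000011000
After insert 'cow': sets bits 5 16 -> bits=0000011000000011100
insert 'pig' would touch bits 17 18; currently bit17=0, bit18=0
Bits that are 0 among those (would change 0->1): 17 18

Answer: 17 18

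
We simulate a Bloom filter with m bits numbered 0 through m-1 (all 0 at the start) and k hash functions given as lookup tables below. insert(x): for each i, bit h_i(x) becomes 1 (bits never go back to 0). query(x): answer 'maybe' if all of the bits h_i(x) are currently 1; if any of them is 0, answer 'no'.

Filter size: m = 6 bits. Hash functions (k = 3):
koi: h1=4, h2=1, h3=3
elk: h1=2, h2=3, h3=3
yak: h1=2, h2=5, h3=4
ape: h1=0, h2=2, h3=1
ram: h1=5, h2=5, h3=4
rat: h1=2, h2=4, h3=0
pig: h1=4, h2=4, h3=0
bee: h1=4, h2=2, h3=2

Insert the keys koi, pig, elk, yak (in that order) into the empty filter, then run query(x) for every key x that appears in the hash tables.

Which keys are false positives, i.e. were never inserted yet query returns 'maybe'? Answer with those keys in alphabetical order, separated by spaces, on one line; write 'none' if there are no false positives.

Answer: ape bee ram rat

Derivation:
Start: bits=000000
After insert 'koi': sets bits 1 3 4 -> bits=010110
After insert 'pig': sets bits 0 4 -> bits=110110
After insert 'elk': sets bits 2 3 -> bits=111110
After insert 'yak': sets bits 2 4 5 -> bits=111111
Not inserted: ape bee ram rat — query each against bits=111111:
query ape: checks bit0=1, bit1=1, bit2=1 (all 1) -> maybe => FALSE POSITIVE
query bee: checks bit2=1, bit4=1 (all 1) -> maybe => FALSE POSITIVE
query ram: checks bit4=1, bit5=1 (all 1) -> maybe => FALSE POSITIVE
query rat: checks bit0=1, bit2=1, bit4=1 (all 1) -> maybe => FALSE POSITIVE
False positives (alphabetical): ape bee ram rat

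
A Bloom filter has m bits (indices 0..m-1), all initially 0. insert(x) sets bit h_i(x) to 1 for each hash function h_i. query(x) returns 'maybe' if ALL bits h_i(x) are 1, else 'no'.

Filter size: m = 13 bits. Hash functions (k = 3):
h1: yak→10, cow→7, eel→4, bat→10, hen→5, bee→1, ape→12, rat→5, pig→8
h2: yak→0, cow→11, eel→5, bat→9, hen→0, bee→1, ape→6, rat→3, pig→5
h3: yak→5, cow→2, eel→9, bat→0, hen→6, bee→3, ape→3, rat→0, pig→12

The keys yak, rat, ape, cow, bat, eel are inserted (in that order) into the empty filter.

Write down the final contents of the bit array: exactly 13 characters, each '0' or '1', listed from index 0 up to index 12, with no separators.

Start: bits=0000000000000
After insert 'yak': sets bits 0 5 10 -> bits=1000010000100
After insert 'rat': sets bits 0 3 5 -> bits=1001010000100
After insert 'ape': sets bits 3 6 12 -> bits=1001011000101
After insert 'cow': sets bits 2 7 11 -> bits=1011011100111
After insert 'bat': sets bits 0 9 10 -> bits=1011011101111
After insert 'eel': sets bits 4 5 9 -> bits=1011111101111

Answer: 1011111101111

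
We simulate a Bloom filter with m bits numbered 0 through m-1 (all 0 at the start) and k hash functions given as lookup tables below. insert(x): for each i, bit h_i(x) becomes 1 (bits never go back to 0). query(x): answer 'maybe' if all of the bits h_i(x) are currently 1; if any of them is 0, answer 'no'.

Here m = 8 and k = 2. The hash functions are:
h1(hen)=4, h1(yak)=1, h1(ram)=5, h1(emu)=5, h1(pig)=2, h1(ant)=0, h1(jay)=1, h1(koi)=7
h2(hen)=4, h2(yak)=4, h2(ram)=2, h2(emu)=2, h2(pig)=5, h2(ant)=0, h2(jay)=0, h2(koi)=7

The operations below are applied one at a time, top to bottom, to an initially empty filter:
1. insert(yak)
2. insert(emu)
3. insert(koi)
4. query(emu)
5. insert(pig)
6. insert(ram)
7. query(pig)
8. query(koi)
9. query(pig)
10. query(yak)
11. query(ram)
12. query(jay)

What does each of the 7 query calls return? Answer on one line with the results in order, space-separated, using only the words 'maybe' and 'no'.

Answer: maybe maybe maybe maybe maybe maybe no

Derivation:
Start: bits=00000000
Op 1: insert yak -> sets bits 1 4 -> bits=01001000
Op 2: insert emu -> sets bits 2 5 -> bits=01101100
Op 3: insert koi -> sets bits 7 -> bits=01101101
Op 4: query emu -> checks bit2=1, bit5=1 (all 1) -> maybe
Op 5: insert pig -> sets bits 2 5 -> bits=01101101
Op 6: insert ram -> sets bits 2 5 -> bits=01101101
Op 7: query pig -> checks bit2=1, bit5=1 (all 1) -> maybe
Op 8: query koi -> checks bit7=1 (all 1) -> maybe
Op 9: query pig -> checks bit2=1, bit5=1 (all 1) -> maybe
Op 10: query yak -> checks bit1=1, bit4=1 (all 1) -> maybe
Op 11: query ram -> checks bit2=1, bit5=1 (all 1) -> maybe
Op 12: query jay -> checks bit0=0, bit1=1 (has a 0) -> no
Query results in order: maybe maybe maybe maybe maybe maybe no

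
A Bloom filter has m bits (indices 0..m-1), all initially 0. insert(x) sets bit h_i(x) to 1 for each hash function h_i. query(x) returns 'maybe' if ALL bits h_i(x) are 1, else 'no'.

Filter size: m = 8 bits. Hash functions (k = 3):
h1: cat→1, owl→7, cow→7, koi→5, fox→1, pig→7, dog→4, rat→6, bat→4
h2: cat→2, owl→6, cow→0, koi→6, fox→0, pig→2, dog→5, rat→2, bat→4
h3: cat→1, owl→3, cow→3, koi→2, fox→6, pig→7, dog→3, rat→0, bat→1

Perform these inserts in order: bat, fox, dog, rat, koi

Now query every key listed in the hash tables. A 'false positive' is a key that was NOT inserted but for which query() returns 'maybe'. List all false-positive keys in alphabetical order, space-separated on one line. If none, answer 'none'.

Start: bits=00000000
After insert 'bat': sets bits 1 4 -> bits=01001000
After insert 'fox': sets bits 0 1 6 -> bits=11001010
After insert 'dog': sets bits 3 4 5 -> bits=11011110
After insert 'rat': sets bits 0 2 6 -> bits=11111110
After insert 'koi': sets bits 2 5 6 -> bits=11111110
Not inserted: cat cow owl pig — query each against bits=11111110:
query cat: checks bit1=1, bit2=1 (all 1) -> maybe => FALSE POSITIVE
query cow: checks bit0=1, bit3=1, bit7=0 (has a 0) -> no => not a false positive
query owl: checks bit3=1, bit6=1, bit7=0 (has a 0) -> no => not a false positive
query pig: checks bit2=1, bit7=0 (has a 0) -> no => not a false positive
False positives (alphabetical): cat

Answer: cat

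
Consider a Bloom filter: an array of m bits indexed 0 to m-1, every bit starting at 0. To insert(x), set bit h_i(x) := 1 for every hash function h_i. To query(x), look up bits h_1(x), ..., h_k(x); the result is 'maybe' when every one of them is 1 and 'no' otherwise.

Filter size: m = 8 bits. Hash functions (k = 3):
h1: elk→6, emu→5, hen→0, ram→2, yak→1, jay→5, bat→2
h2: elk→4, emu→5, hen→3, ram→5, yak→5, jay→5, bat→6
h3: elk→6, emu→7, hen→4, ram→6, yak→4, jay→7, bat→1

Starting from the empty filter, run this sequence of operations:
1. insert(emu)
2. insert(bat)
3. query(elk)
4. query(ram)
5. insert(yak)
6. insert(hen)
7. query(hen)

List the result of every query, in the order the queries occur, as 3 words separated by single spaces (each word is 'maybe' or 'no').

Answer: no maybe maybe

Derivation:
Start: bits=00000000
Op 1: insert emu -> sets bits 5 7 -> bits=00000101
Op 2: insert bat -> sets bits 1 2 6 -> bits=01100111
Op 3: query elk -> checks bit4=0, bit6=1 (has a 0) -> no
Op 4: query ram -> checks bit2=1, bit5=1, bit6=1 (all 1) -> maybe
Op 5: insert yak -> sets bits 1 4 5 -> bits=01101111
Op 6: insert hen -> sets bits 0 3 4 -> bits=11111111
Op 7: query hen -> checks bit0=1, bit3=1, bit4=1 (all 1) -> maybe
Query results in order: no maybe maybe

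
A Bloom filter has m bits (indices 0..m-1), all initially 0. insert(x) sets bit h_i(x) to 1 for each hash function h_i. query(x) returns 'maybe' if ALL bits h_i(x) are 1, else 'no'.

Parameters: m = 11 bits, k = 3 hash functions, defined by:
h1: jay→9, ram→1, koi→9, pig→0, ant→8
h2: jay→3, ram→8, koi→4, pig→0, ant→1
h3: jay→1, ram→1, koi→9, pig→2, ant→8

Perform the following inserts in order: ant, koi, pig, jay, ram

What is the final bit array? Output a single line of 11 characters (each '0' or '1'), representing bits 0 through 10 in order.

Answer: 11111000110

Derivation:
Start: bits=00000000000
After insert 'ant': sets bits 1 8 -> bits=01000000100
After insert 'koi': sets bits 4 9 -> bits=01001000110
After insert 'pig': sets bits 0 2 -> bits=11101000110
After insert 'jay': sets bits 1 3 9 -> bits=11111000110
After insert 'ram': sets bits 1 8 -> bits=11111000110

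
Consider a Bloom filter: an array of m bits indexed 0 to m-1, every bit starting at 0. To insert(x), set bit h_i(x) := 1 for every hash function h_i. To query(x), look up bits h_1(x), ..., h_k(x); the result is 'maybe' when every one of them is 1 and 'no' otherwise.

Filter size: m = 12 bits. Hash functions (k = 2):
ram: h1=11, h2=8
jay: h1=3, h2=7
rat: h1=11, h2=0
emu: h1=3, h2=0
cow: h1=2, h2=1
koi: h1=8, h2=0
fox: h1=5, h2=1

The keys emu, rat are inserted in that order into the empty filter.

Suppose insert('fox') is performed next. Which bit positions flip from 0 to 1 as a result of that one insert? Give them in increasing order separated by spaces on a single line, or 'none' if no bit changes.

Start: bits=000000000000
After insert 'emu': sets bits 0 3 -> bits=100100000000
After insert 'rat': sets bits 0 11 -> bits=100100000001
insert 'fox' would touch bits 1 5; currently bit1=0, bit5=0
Bits that are 0 among those (would change 0->1): 1 5

Answer: 1 5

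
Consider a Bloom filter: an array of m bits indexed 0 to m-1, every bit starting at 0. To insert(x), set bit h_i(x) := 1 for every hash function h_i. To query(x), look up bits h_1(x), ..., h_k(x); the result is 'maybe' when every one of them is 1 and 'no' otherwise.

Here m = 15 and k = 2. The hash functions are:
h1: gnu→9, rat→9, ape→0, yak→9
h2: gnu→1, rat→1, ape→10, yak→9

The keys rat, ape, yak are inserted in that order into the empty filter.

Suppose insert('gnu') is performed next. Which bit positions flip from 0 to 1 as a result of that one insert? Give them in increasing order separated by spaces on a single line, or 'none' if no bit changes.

Start: bits=000000000000000
After insert 'rat': sets bits 1 9 -> bits=010000000100000
After insert 'ape': sets bits 0 10 -> bits=110000000110000
After insert 'yak': sets bits 9 -> bits=110000000110000
insert 'gnu' would touch bits 1 9; currently bit1=1, bit9=1
Bits that are 0 among those (would change 0->1): none

Answer: none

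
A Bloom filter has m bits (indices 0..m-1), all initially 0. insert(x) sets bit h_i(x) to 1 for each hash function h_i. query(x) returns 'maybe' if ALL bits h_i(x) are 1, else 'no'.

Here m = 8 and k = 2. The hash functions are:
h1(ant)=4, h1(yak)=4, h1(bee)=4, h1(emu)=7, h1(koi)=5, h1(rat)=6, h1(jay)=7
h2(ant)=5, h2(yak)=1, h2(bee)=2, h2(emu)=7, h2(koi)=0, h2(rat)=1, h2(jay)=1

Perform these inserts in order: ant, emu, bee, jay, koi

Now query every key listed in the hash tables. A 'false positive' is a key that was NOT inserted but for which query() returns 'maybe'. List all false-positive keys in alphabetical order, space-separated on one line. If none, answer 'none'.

Start: bits=00000000
After insert 'ant': sets bits 4 5 -> bits=00001100
After insert 'emu': sets bits 7 -> bits=00001101
After insert 'bee': sets bits 2 4 -> bits=00101101
After insert 'jay': sets bits 1 7 -> bits=01101101
After insert 'koi': sets bits 0 5 -> bits=11101101
Not inserted: rat yak — query each against bits=11101101:
query rat: checks bit1=1, bit6=0 (has a 0) -> no => not a false positive
query yak: checks bit1=1, bit4=1 (all 1) -> maybe => FALSE POSITIVE
False positives (alphabetical): yak

Answer: yak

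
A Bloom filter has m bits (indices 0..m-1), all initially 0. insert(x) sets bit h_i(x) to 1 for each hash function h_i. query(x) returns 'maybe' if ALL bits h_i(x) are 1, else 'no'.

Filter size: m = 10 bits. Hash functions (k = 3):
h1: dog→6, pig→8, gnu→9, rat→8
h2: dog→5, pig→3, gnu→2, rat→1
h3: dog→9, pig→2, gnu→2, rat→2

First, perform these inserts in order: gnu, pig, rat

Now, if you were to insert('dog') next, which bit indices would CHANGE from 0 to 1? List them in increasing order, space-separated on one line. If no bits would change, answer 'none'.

Answer: 5 6

Derivation:
Start: bits=0000000000
After insert 'gnu': sets bits 2 9 -> bits=0010000001
After insert 'pig': sets bits 2 3 8 -> bits=0011000011
After insert 'rat': sets bits 1 2 8 -> bits=0111000011
insert 'dog' would touch bits 5 6 9; currently bit5=0, bit6=0, bit9=1
Bits that are 0 among those (would change 0->1): 5 6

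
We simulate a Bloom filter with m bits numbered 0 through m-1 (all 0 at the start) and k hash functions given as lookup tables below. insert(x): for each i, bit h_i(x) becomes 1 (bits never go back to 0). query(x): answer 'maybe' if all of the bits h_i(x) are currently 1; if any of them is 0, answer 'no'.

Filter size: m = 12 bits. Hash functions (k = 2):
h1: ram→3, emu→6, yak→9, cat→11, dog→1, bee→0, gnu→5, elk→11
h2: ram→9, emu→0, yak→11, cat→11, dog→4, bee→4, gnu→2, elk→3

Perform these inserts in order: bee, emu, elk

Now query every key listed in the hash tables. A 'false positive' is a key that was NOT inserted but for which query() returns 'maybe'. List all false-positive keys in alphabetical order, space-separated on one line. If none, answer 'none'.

Answer: cat

Derivation:
Start: bits=000000000000
After insert 'bee': sets bits 0 4 -> bits=100010000000
After insert 'emu': sets bits 0 6 -> bits=100010100000
After insert 'elk': sets bits 3 11 -> bits=100110100001
Not inserted: cat dog gnu ram yak — query each against bits=100110100001:
query cat: checks bit11=1 (all 1) -> maybe => FALSE POSITIVE
query dog: checks bit1=0, bit4=1 (has a 0) -> no => not a false positive
query gnu: checks bit2=0, bit5=0 (has a 0) -> no => not a false positive
query ram: checks bit3=1, bit9=0 (has a 0) -> no => not a false positive
query yak: checks bit9=0, bit11=1 (has a 0) -> no => not a false positive
False positives (alphabetical): cat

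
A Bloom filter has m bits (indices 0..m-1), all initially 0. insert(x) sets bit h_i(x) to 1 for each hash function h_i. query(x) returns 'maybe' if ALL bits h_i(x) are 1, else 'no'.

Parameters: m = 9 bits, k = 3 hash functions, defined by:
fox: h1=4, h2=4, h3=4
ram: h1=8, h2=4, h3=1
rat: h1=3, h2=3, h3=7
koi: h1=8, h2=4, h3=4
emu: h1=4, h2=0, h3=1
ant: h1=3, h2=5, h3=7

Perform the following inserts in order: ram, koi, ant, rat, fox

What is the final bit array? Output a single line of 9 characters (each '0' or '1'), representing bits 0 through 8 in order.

Start: bits=000000000
After insert 'ram': sets bits 1 4 8 -> bits=010010001
After insert 'koi': sets bits 4 8 -> bits=010010001
After insert 'ant': sets bits 3 5 7 -> bits=010111011
After insert 'rat': sets bits 3 7 -> bits=010111011
After insert 'fox': sets bits 4 -> bits=010111011

Answer: 010111011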